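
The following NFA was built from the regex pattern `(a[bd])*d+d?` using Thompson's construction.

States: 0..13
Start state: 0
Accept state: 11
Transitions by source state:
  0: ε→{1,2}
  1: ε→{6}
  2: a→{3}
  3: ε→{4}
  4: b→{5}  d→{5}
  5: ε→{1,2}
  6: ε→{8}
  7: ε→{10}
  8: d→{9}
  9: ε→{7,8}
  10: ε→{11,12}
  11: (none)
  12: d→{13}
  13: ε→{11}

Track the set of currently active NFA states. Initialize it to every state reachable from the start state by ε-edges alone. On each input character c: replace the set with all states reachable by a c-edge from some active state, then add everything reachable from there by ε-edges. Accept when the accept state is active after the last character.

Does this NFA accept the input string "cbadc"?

Answer: REJECT

Derivation:
S₀ = ε-closure({0}) = {0,1,2,6,8}
'c' @ 1: {}  — no active states
rest 'badc' ignored (set empty)
end set {} — state 11 not in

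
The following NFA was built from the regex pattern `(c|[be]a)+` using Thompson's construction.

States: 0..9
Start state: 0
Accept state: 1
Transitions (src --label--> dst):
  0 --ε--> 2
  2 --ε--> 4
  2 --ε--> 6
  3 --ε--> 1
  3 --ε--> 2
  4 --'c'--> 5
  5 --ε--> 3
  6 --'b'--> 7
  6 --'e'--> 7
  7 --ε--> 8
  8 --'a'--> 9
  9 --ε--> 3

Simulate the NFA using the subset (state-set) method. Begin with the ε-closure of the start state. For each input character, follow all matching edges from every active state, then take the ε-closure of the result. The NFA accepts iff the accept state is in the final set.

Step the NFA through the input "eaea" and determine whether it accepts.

start: ε-closure({0}) = {0,2,4,6}
'e' @ 1: {7,8}
'a' @ 2: {1,2,3,4,6,9}  [accepting]
'e' @ 3: {7,8}
'a' @ 4: {1,2,3,4,6,9}  [accepting]
end set {1,2,3,4,6,9} — state 1 in

Answer: ACCEPT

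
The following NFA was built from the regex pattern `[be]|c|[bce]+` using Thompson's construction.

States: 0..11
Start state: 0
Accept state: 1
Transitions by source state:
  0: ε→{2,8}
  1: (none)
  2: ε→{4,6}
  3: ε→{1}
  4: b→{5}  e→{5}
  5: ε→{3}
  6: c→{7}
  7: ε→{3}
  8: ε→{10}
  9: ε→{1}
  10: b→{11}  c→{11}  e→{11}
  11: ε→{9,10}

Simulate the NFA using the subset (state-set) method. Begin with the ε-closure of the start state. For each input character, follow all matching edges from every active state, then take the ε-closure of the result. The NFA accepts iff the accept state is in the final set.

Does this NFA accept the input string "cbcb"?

Answer: ACCEPT

Trace:
start: ε-closure({0}) = {0,2,4,6,8,10}
'c' @ 1: {1,3,7,9,10,11}  (accept∈set)
'b' @ 2: {1,9,10,11}  (accept∈set)
'c' @ 3: {1,9,10,11}  (accept∈set)
'b' @ 4: {1,9,10,11}  (accept∈set)
final: {1,9,10,11}; accept 1 in set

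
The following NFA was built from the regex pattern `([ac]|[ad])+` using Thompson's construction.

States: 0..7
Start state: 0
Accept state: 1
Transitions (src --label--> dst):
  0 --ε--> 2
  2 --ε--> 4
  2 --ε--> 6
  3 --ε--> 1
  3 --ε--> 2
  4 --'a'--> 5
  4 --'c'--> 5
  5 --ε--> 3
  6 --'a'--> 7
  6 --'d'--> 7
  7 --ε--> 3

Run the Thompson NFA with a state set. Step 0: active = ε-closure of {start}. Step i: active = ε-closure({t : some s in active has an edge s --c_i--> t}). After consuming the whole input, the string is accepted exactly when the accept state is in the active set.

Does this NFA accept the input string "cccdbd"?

initial (ε-close {0}): {0,2,4,6}
'c' @ 1: {1,2,3,4,5,6}  ✓accept
'c' @ 2: {1,2,3,4,5,6}  ✓accept
'c' @ 3: {1,2,3,4,5,6}  ✓accept
'd' @ 4: {1,2,3,4,6,7}  ✓accept
'b' @ 5: {}  — no active states
rest 'd' ignored (set empty)
after full input: {}  (accept=1 not in)

Answer: REJECT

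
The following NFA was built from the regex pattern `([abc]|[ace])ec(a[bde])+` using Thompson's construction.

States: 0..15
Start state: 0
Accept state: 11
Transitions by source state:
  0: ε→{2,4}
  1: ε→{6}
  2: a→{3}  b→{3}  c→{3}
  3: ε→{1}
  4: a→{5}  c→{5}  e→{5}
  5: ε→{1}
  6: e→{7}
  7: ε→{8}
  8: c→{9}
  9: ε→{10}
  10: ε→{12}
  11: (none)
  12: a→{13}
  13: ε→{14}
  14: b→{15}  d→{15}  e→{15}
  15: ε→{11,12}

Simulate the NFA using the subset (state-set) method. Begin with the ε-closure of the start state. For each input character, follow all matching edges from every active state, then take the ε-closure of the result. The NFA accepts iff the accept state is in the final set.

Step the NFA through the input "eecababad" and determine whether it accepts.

Answer: ACCEPT

Steps:
start: ε-closure({0}) = {0,2,4}
'e' @ 1: {1,5,6}
'e' @ 2: {7,8}
'c' @ 3: {9,10,12}
'a' @ 4: {13,14}
'b' @ 5: {11,12,15}  (accept∈set)
'a' @ 6: {13,14}
'b' @ 7: {11,12,15}  (accept∈set)
'a' @ 8: {13,14}
'd' @ 9: {11,12,15}  (accept∈set)
after full input: {11,12,15}  (accept=11 in)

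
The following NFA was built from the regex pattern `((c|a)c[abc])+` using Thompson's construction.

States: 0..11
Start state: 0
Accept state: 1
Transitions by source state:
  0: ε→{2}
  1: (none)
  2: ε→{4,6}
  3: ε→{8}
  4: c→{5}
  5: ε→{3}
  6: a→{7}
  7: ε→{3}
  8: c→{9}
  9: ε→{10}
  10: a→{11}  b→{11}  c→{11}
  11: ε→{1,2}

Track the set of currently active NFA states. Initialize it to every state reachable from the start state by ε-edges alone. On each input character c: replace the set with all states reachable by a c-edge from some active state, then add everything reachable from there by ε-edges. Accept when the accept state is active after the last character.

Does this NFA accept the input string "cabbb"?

initial (ε-close {0}): {0,2,4,6}
'c' @ 1: {3,5,8}
'a' @ 2: {}  — state set empty
rest 'bbb' ignored (set empty)
after full input: {}  (accept=1 not in)

Answer: REJECT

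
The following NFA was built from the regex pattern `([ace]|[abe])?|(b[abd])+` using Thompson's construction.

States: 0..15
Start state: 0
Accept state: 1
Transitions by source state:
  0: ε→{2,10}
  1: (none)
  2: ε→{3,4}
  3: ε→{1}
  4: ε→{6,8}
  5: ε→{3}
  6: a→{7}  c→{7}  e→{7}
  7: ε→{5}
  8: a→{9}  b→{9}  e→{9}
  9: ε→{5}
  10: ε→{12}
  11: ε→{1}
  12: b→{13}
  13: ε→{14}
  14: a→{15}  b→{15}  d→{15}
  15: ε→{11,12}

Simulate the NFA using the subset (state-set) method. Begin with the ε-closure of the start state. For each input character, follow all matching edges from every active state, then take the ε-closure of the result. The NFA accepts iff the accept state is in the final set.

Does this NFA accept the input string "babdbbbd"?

Answer: ACCEPT

Derivation:
start: ε-closure({0}) = {0,1,2,3,4,6,8,10,12}
'b' @ 1: {1,3,5,9,13,14}  ✓accept
'a' @ 2: {1,11,12,15}  ✓accept
'b' @ 3: {13,14}
'd' @ 4: {1,11,12,15}  ✓accept
'b' @ 5: {13,14}
'b' @ 6: {1,11,12,15}  ✓accept
'b' @ 7: {13,14}
'd' @ 8: {1,11,12,15}  ✓accept
after full input: {1,11,12,15}  (accept=1 in)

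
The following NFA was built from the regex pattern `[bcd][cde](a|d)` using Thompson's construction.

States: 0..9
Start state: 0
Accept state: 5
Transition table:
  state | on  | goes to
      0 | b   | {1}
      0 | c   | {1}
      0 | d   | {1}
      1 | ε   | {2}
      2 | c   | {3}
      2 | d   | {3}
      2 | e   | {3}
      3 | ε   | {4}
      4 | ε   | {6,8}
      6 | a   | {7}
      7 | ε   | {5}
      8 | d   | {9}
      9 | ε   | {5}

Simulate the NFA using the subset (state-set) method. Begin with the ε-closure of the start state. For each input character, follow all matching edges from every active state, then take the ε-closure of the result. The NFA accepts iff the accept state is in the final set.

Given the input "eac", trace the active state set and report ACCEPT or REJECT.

Answer: REJECT

Trace:
start: ε-closure({0}) = {0}
'e' @ 1: {}  — dead — no transitions
rest 'ac' ignored (set empty)
after full input: {}  (accept=5 not in)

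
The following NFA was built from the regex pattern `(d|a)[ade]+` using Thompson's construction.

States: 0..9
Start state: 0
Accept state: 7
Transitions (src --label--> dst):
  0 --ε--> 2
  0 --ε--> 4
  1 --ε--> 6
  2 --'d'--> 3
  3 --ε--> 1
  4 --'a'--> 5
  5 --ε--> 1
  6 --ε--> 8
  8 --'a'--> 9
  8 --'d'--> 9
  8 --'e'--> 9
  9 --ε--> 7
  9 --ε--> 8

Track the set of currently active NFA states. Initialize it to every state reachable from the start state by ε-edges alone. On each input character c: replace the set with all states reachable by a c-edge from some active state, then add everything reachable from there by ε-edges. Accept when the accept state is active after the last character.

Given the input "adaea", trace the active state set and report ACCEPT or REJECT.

Answer: ACCEPT

Trace:
S₀ = ε-closure({0}) = {0,2,4}
'a' @ 1: {1,5,6,8}
'd' @ 2: {7,8,9}  [accepting]
'a' @ 3: {7,8,9}  [accepting]
'e' @ 4: {7,8,9}  [accepting]
'a' @ 5: {7,8,9}  [accepting]
after full input: {7,8,9}  (accept=7 in)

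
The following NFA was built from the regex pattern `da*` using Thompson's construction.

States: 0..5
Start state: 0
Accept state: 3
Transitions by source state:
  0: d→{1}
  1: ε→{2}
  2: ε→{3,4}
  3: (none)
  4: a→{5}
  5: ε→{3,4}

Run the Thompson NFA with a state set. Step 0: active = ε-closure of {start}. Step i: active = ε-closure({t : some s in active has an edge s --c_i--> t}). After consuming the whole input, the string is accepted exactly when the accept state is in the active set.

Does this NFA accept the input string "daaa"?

start: ε-closure({0}) = {0}
'd' @ 1: {1,2,3,4}  [accepting]
'a' @ 2: {3,4,5}  [accepting]
'a' @ 3: {3,4,5}  [accepting]
'a' @ 4: {3,4,5}  [accepting]
final: {3,4,5}; accept 3 in set

Answer: ACCEPT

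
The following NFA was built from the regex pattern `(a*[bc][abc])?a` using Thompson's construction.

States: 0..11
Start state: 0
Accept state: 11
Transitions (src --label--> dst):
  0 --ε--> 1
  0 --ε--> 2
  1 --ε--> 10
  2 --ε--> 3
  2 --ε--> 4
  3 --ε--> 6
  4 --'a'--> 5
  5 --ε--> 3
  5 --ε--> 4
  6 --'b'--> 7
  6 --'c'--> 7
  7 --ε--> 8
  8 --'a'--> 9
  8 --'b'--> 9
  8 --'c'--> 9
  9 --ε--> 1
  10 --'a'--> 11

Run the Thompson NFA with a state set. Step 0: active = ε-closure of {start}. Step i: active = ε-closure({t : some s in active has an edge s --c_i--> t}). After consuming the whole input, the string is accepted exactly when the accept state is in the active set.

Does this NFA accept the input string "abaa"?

Answer: ACCEPT

Steps:
start: ε-closure({0}) = {0,1,2,3,4,6,10}
'a' @ 1: {3,4,5,6,11}  [accepting]
'b' @ 2: {7,8}
'a' @ 3: {1,9,10}
'a' @ 4: {11}  [accepting]
final: {11}; accept 11 in set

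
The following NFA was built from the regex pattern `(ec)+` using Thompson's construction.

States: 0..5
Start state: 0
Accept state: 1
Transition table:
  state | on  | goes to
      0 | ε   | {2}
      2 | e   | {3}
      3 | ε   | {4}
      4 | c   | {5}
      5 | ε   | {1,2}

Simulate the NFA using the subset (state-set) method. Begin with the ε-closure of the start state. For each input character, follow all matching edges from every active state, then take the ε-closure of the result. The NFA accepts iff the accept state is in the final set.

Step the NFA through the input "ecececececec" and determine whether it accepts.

Answer: ACCEPT

Steps:
initial (ε-close {0}): {0,2}
'e' @ 1: {3,4}
'c' @ 2: {1,2,5}  ✓accept
'e' @ 3: {3,4}
'c' @ 4: {1,2,5}  ✓accept
'e' @ 5: {3,4}
'c' @ 6: {1,2,5}  ✓accept
'e' @ 7: {3,4}
'c' @ 8: {1,2,5}  ✓accept
'e' @ 9: {3,4}
'c' @ 10: {1,2,5}  ✓accept
'e' @ 11: {3,4}
'c' @ 12: {1,2,5}  ✓accept
after full input: {1,2,5}  (accept=1 in)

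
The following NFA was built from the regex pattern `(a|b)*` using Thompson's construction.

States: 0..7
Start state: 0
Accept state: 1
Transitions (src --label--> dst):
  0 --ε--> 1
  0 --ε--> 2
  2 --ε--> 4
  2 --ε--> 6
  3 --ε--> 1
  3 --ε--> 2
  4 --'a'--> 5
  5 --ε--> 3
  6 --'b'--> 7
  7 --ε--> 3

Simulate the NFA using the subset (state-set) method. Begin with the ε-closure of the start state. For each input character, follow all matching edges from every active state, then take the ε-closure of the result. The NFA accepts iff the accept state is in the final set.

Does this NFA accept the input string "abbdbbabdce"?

Answer: REJECT

Trace:
start: ε-closure({0}) = {0,1,2,4,6}
'a' @ 1: {1,2,3,4,5,6}  ✓accept
'b' @ 2: {1,2,3,4,6,7}  ✓accept
'b' @ 3: {1,2,3,4,6,7}  ✓accept
'd' @ 4: {}  — state set empty
rest 'bbabdce' ignored (set empty)
final: {}; accept 1 not in set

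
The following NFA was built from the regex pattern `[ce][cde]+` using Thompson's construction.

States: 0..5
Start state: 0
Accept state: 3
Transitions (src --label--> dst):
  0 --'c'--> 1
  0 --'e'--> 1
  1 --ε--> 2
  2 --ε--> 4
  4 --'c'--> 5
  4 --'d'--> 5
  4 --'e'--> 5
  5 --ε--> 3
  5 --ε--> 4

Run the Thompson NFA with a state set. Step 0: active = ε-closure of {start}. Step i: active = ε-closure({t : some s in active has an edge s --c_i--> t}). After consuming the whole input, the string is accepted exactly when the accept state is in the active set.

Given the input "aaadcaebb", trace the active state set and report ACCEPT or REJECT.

S₀ = ε-closure({0}) = {0}
'a' @ 1: {}  — no active states
rest 'aadcaebb' ignored (set empty)
final: {}; accept 3 not in set

Answer: REJECT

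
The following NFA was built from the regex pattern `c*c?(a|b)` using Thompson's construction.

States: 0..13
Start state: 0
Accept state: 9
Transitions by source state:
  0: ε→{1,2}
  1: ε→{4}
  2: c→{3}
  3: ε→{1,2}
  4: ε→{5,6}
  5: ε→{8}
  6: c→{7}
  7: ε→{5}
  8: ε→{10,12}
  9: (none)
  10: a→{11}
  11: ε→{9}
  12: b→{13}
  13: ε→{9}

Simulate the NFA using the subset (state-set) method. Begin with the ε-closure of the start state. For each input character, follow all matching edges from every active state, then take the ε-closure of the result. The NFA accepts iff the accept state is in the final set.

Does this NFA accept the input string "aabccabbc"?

Answer: REJECT

Trace:
start: ε-closure({0}) = {0,1,2,4,5,6,8,10,12}
'a' @ 1: {9,11}  ✓accept
'a' @ 2: {}  — state set empty
rest 'bccabbc' ignored (set empty)
end set {} — state 9 not in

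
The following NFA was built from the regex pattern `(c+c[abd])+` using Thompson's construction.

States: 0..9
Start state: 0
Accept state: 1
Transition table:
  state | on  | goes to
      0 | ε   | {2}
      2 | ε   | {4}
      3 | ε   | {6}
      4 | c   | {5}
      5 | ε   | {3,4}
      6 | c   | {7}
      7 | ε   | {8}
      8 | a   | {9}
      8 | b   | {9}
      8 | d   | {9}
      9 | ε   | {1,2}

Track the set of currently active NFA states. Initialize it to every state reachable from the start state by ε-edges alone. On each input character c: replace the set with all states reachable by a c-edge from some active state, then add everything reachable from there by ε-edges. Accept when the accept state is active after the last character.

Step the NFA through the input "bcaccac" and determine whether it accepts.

S₀ = ε-closure({0}) = {0,2,4}
'b' @ 1: {}  — state set empty
rest 'caccac' ignored (set empty)
after full input: {}  (accept=1 not in)

Answer: REJECT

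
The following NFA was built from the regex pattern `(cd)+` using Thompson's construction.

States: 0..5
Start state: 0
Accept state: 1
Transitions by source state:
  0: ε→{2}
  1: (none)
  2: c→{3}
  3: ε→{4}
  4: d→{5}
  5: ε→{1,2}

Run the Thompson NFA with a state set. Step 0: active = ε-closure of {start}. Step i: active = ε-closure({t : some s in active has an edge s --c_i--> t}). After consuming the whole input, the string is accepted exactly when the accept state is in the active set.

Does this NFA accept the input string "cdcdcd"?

Answer: ACCEPT

Trace:
start: ε-closure({0}) = {0,2}
'c' @ 1: {3,4}
'd' @ 2: {1,2,5}  ✓accept
'c' @ 3: {3,4}
'd' @ 4: {1,2,5}  ✓accept
'c' @ 5: {3,4}
'd' @ 6: {1,2,5}  ✓accept
after full input: {1,2,5}  (accept=1 in)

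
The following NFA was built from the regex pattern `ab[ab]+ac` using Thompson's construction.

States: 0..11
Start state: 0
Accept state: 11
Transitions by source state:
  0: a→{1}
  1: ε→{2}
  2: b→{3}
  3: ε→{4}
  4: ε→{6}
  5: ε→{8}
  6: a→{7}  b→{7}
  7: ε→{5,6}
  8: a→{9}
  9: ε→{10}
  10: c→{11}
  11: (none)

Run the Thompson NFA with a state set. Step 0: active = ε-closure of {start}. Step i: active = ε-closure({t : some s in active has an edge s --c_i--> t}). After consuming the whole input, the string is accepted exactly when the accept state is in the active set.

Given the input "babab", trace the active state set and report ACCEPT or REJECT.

Answer: REJECT

Steps:
initial (ε-close {0}): {0}
'b' @ 1: {}  — dead — no transitions
rest 'abab' ignored (set empty)
after full input: {}  (accept=11 not in)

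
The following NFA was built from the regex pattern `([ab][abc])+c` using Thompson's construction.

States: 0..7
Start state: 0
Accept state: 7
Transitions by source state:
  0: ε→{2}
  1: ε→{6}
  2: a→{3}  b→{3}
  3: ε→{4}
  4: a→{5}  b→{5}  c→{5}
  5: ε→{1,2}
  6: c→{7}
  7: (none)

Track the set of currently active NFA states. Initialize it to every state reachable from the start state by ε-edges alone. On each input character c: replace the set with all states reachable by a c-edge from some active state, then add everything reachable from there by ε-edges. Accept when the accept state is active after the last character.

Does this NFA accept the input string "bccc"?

Answer: REJECT

Trace:
initial (ε-close {0}): {0,2}
'b' @ 1: {3,4}
'c' @ 2: {1,2,5,6}
'c' @ 3: {7}  (accept∈set)
'c' @ 4: {}  — no active states
end set {} — state 7 not in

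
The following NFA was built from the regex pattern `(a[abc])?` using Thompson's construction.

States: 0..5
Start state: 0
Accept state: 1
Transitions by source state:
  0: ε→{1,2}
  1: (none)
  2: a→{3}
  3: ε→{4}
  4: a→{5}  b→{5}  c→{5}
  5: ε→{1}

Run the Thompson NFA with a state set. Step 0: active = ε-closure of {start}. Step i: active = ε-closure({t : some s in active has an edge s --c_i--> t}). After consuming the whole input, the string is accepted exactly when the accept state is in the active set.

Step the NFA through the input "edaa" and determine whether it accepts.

Answer: REJECT

Derivation:
initial (ε-close {0}): {0,1,2}
'e' @ 1: {}  — state set empty
rest 'daa' ignored (set empty)
end set {} — state 1 not in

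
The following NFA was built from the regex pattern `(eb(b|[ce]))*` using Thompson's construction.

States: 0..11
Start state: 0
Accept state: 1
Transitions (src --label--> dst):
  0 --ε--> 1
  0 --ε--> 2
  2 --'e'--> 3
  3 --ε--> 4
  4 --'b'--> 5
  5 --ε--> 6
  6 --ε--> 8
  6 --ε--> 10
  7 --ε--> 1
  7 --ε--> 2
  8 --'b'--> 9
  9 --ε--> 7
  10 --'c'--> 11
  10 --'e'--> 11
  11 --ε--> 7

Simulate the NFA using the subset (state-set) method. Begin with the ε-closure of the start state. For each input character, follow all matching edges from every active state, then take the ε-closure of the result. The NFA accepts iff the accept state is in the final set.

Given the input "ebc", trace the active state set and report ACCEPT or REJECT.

initial (ε-close {0}): {0,1,2}
'e' @ 1: {3,4}
'b' @ 2: {5,6,8,10}
'c' @ 3: {1,2,7,11}  (accept∈set)
after full input: {1,2,7,11}  (accept=1 in)

Answer: ACCEPT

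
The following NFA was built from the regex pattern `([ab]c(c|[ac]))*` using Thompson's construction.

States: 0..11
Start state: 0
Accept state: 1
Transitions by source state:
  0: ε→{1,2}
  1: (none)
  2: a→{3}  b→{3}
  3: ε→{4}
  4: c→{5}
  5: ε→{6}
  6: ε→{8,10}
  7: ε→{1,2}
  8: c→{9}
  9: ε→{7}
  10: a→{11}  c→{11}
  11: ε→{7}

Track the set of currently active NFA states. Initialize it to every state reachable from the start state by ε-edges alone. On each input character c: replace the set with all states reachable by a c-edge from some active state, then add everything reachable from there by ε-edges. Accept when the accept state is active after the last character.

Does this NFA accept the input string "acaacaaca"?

Answer: ACCEPT

Derivation:
initial (ε-close {0}): {0,1,2}
'a' @ 1: {3,4}
'c' @ 2: {5,6,8,10}
'a' @ 3: {1,2,7,11}  (accept∈set)
'a' @ 4: {3,4}
'c' @ 5: {5,6,8,10}
'a' @ 6: {1,2,7,11}  (accept∈set)
'a' @ 7: {3,4}
'c' @ 8: {5,6,8,10}
'a' @ 9: {1,2,7,11}  (accept∈set)
end set {1,2,7,11} — state 1 in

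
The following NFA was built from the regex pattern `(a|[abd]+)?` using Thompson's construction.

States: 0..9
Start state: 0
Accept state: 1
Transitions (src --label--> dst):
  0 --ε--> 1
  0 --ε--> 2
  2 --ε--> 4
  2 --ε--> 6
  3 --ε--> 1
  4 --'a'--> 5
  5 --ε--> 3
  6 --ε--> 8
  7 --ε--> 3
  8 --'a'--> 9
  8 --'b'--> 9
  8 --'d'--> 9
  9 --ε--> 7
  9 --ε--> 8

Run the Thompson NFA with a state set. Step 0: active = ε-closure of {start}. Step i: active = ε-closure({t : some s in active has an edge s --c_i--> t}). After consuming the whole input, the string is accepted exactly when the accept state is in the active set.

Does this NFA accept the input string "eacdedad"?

Answer: REJECT

Steps:
initial (ε-close {0}): {0,1,2,4,6,8}
'e' @ 1: {}  — state set empty
rest 'acdedad' ignored (set empty)
final: {}; accept 1 not in set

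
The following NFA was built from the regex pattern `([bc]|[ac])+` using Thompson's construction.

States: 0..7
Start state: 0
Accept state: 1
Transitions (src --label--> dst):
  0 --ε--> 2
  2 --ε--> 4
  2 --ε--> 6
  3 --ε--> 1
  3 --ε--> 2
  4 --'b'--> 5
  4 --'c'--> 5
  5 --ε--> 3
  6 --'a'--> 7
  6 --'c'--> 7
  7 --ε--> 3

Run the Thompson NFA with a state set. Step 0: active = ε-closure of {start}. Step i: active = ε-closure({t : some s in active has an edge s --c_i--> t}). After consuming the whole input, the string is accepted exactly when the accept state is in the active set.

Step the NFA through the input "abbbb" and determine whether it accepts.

Answer: ACCEPT

Trace:
start: ε-closure({0}) = {0,2,4,6}
'a' @ 1: {1,2,3,4,6,7}  ✓accept
'b' @ 2: {1,2,3,4,5,6}  ✓accept
'b' @ 3: {1,2,3,4,5,6}  ✓accept
'b' @ 4: {1,2,3,4,5,6}  ✓accept
'b' @ 5: {1,2,3,4,5,6}  ✓accept
final: {1,2,3,4,5,6}; accept 1 in set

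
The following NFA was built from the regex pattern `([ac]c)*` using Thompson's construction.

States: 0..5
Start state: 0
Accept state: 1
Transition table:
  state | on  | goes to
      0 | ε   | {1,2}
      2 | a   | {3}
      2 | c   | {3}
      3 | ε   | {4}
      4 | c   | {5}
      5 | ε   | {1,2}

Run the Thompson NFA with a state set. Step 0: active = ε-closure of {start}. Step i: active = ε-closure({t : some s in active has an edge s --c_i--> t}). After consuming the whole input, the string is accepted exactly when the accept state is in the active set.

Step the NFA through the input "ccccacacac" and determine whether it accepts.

S₀ = ε-closure({0}) = {0,1,2}
'c' @ 1: {3,4}
'c' @ 2: {1,2,5}  (accept∈set)
'c' @ 3: {3,4}
'c' @ 4: {1,2,5}  (accept∈set)
'a' @ 5: {3,4}
'c' @ 6: {1,2,5}  (accept∈set)
'a' @ 7: {3,4}
'c' @ 8: {1,2,5}  (accept∈set)
'a' @ 9: {3,4}
'c' @ 10: {1,2,5}  (accept∈set)
after full input: {1,2,5}  (accept=1 in)

Answer: ACCEPT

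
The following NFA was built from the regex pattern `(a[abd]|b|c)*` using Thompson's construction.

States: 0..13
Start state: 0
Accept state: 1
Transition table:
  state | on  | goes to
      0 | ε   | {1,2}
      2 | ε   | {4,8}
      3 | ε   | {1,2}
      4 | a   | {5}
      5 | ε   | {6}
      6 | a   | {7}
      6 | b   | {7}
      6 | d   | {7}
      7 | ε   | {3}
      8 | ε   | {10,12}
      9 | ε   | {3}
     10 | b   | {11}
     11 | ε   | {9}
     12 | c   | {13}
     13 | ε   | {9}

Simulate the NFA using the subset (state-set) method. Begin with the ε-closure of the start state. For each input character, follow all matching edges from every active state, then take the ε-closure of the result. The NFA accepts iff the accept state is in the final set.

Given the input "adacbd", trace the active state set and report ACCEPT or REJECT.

S₀ = ε-closure({0}) = {0,1,2,4,8,10,12}
'a' @ 1: {5,6}
'd' @ 2: {1,2,3,4,7,8,10,12}  (accept∈set)
'a' @ 3: {5,6}
'c' @ 4: {}  — no active states
rest 'bd' ignored (set empty)
final: {}; accept 1 not in set

Answer: REJECT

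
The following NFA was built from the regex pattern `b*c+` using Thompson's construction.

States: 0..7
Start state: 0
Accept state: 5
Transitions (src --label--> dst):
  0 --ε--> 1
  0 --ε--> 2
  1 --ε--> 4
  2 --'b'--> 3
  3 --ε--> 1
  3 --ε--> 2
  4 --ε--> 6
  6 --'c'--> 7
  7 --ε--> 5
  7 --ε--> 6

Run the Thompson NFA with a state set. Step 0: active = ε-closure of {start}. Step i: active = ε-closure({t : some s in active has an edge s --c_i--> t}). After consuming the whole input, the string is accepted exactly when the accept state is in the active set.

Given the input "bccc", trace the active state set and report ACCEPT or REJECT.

S₀ = ε-closure({0}) = {0,1,2,4,6}
'b' @ 1: {1,2,3,4,6}
'c' @ 2: {5,6,7}  (accept∈set)
'c' @ 3: {5,6,7}  (accept∈set)
'c' @ 4: {5,6,7}  (accept∈set)
end set {5,6,7} — state 5 in

Answer: ACCEPT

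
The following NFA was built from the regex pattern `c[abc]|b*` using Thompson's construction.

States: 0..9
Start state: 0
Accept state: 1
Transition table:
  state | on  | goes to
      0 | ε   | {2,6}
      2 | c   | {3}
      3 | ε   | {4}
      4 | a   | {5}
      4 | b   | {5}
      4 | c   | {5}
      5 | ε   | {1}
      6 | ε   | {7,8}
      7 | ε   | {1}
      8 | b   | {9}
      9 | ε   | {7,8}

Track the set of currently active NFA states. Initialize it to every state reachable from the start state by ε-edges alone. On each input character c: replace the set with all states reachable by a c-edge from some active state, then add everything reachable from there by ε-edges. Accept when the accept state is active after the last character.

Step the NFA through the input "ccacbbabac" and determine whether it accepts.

Answer: REJECT

Steps:
initial (ε-close {0}): {0,1,2,6,7,8}
'c' @ 1: {3,4}
'c' @ 2: {1,5}  ✓accept
'a' @ 3: {}  — state set empty
rest 'cbbabac' ignored (set empty)
after full input: {}  (accept=1 not in)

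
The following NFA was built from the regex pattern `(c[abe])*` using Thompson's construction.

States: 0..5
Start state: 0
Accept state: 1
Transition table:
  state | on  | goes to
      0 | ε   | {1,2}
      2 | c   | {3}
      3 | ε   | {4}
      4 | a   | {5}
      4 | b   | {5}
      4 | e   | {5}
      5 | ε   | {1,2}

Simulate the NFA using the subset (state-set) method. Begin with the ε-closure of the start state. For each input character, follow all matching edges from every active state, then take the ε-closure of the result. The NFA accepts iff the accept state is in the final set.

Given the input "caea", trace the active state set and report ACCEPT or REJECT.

S₀ = ε-closure({0}) = {0,1,2}
'c' @ 1: {3,4}
'a' @ 2: {1,2,5}  (accept∈set)
'e' @ 3: {}  — no active states
rest 'a' ignored (set empty)
after full input: {}  (accept=1 not in)

Answer: REJECT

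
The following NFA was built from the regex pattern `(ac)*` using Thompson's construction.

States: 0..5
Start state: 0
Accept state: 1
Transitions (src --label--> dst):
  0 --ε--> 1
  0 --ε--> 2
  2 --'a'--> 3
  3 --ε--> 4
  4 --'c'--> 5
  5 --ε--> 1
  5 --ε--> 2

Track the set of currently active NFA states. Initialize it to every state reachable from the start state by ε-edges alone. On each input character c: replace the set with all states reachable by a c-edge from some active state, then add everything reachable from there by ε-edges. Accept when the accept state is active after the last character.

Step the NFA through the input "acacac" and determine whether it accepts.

Answer: ACCEPT

Derivation:
initial (ε-close {0}): {0,1,2}
'a' @ 1: {3,4}
'c' @ 2: {1,2,5}  [accepting]
'a' @ 3: {3,4}
'c' @ 4: {1,2,5}  [accepting]
'a' @ 5: {3,4}
'c' @ 6: {1,2,5}  [accepting]
after full input: {1,2,5}  (accept=1 in)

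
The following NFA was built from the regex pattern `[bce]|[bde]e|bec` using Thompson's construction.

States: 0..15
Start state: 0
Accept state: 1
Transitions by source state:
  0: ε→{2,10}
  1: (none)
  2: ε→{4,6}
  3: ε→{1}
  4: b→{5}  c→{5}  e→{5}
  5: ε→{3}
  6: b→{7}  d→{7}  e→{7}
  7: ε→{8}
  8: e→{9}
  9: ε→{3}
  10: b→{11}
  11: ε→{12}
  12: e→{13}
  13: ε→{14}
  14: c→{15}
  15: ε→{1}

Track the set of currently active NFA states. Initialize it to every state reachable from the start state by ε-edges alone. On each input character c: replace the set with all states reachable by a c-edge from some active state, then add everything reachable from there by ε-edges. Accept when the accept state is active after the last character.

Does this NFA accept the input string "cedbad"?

start: ε-closure({0}) = {0,2,4,6,10}
'c' @ 1: {1,3,5}  ✓accept
'e' @ 2: {}  — dead — no transitions
rest 'dbad' ignored (set empty)
final: {}; accept 1 not in set

Answer: REJECT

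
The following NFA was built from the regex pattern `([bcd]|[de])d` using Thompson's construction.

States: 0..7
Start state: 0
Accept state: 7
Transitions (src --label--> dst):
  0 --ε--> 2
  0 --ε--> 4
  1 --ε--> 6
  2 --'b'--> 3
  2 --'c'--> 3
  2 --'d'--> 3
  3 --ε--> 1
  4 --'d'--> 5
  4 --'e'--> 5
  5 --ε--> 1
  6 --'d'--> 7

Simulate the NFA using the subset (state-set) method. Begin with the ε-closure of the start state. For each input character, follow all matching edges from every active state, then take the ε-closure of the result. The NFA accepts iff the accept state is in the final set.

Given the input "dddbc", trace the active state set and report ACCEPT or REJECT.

Answer: REJECT

Steps:
S₀ = ε-closure({0}) = {0,2,4}
'd' @ 1: {1,3,5,6}
'd' @ 2: {7}  [accepting]
'd' @ 3: {}  — state set empty
rest 'bc' ignored (set empty)
final: {}; accept 7 not in set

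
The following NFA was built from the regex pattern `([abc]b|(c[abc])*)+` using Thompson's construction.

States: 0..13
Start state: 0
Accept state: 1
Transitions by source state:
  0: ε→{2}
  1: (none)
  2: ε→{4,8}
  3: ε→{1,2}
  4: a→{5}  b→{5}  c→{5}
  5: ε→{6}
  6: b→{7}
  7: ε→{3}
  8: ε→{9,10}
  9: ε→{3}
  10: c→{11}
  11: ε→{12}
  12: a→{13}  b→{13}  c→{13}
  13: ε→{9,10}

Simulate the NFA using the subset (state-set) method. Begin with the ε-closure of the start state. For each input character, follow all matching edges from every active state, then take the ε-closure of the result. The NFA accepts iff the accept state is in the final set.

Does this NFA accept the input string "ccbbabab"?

S₀ = ε-closure({0}) = {0,1,2,3,4,8,9,10}
'c' @ 1: {5,6,11,12}
'c' @ 2: {1,2,3,4,8,9,10,13}  ✓accept
'b' @ 3: {5,6}
'b' @ 4: {1,2,3,4,7,8,9,10}  ✓accept
'a' @ 5: {5,6}
'b' @ 6: {1,2,3,4,7,8,9,10}  ✓accept
'a' @ 7: {5,6}
'b' @ 8: {1,2,3,4,7,8,9,10}  ✓accept
end set {1,2,3,4,7,8,9,10} — state 1 in

Answer: ACCEPT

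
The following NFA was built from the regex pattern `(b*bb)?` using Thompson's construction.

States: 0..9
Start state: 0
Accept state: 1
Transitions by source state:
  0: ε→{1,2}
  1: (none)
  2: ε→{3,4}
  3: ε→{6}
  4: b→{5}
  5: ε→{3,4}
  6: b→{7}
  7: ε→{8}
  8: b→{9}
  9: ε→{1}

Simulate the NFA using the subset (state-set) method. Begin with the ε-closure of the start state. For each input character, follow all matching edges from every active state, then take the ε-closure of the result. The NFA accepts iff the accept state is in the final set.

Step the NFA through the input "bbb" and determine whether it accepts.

Answer: ACCEPT

Trace:
initial (ε-close {0}): {0,1,2,3,4,6}
'b' @ 1: {3,4,5,6,7,8}
'b' @ 2: {1,3,4,5,6,7,8,9}  ✓accept
'b' @ 3: {1,3,4,5,6,7,8,9}  ✓accept
end set {1,3,4,5,6,7,8,9} — state 1 in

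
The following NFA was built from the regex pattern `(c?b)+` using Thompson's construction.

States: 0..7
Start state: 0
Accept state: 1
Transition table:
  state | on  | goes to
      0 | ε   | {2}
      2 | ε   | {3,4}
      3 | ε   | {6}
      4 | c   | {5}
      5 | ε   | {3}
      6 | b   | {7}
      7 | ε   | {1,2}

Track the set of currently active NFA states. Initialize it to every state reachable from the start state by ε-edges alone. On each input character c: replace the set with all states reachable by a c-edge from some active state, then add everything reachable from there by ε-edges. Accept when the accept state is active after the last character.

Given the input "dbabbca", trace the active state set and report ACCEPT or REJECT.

initial (ε-close {0}): {0,2,3,4,6}
'd' @ 1: {}  — state set empty
rest 'babbca' ignored (set empty)
after full input: {}  (accept=1 not in)

Answer: REJECT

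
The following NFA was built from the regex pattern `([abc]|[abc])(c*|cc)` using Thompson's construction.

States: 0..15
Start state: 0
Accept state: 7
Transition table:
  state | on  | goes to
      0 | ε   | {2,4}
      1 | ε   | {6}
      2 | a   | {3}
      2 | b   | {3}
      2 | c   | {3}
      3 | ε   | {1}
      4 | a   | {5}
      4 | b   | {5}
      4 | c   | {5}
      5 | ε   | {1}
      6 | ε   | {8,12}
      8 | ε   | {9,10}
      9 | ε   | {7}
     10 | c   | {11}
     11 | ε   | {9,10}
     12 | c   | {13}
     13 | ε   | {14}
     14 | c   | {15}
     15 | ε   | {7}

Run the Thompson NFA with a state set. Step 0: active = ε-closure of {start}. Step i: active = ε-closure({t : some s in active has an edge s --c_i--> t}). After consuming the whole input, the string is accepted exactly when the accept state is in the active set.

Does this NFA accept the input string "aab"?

Answer: REJECT

Steps:
start: ε-closure({0}) = {0,2,4}
'a' @ 1: {1,3,5,6,7,8,9,10,12}  (accept∈set)
'a' @ 2: {}  — state set empty
rest 'b' ignored (set empty)
end set {} — state 7 not in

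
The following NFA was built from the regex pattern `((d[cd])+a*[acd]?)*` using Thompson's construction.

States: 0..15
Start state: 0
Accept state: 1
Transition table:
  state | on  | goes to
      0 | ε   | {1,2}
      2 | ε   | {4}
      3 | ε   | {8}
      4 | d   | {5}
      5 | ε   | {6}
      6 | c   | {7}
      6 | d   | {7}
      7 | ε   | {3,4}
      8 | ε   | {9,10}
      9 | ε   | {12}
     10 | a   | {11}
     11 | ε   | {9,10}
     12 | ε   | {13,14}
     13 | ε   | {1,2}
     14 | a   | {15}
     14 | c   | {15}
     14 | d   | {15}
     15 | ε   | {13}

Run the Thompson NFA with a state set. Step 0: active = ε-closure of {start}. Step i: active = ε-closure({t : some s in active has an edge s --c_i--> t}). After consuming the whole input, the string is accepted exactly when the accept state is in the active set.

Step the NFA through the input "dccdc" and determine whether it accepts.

Answer: ACCEPT

Steps:
S₀ = ε-closure({0}) = {0,1,2,4}
'd' @ 1: {5,6}
'c' @ 2: {1,2,3,4,7,8,9,10,12,13,14}  [accepting]
'c' @ 3: {1,2,4,13,15}  [accepting]
'd' @ 4: {5,6}
'c' @ 5: {1,2,3,4,7,8,9,10,12,13,14}  [accepting]
final: {1,2,3,4,7,8,9,10,12,13,14}; accept 1 in set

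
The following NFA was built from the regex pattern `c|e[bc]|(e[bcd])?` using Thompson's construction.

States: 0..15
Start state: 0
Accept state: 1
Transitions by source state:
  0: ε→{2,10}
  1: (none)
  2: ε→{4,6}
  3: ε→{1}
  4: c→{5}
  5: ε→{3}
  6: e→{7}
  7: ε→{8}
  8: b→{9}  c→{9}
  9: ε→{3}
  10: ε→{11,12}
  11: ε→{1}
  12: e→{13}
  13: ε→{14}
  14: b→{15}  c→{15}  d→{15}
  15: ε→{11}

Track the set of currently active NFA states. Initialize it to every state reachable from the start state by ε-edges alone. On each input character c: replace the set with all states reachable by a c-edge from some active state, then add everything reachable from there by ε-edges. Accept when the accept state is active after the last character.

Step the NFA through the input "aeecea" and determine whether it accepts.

S₀ = ε-closure({0}) = {0,1,2,4,6,10,11,12}
'a' @ 1: {}  — state set empty
rest 'eecea' ignored (set empty)
after full input: {}  (accept=1 not in)

Answer: REJECT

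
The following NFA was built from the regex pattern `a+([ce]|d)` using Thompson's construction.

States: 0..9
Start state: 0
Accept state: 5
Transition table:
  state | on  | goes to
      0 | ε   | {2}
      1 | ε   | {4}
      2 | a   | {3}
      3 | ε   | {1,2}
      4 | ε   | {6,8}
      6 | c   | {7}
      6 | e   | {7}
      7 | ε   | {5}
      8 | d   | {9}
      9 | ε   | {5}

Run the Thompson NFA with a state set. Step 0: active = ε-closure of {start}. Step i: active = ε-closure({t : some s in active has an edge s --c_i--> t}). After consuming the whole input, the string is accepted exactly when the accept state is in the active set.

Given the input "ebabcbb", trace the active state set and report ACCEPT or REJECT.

S₀ = ε-closure({0}) = {0,2}
'e' @ 1: {}  — dead — no transitions
rest 'babcbb' ignored (set empty)
final: {}; accept 5 not in set

Answer: REJECT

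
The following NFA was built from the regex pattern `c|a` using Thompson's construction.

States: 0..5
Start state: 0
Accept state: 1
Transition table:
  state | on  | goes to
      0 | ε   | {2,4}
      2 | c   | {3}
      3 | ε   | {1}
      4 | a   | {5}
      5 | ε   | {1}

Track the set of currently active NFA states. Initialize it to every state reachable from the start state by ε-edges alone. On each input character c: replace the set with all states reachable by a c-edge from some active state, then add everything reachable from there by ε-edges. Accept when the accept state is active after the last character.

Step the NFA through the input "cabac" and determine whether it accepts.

Answer: REJECT

Derivation:
S₀ = ε-closure({0}) = {0,2,4}
'c' @ 1: {1,3}  [accepting]
'a' @ 2: {}  — dead — no transitions
rest 'bac' ignored (set empty)
after full input: {}  (accept=1 not in)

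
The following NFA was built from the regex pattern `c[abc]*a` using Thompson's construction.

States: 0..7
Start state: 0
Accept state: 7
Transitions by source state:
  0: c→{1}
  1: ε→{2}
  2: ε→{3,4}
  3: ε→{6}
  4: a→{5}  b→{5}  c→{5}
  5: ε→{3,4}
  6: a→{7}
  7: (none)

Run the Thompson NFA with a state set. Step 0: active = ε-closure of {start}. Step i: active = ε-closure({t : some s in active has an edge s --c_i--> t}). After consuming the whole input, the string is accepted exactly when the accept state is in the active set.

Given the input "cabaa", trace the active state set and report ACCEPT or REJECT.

Answer: ACCEPT

Steps:
initial (ε-close {0}): {0}
'c' @ 1: {1,2,3,4,6}
'a' @ 2: {3,4,5,6,7}  ✓accept
'b' @ 3: {3,4,5,6}
'a' @ 4: {3,4,5,6,7}  ✓accept
'a' @ 5: {3,4,5,6,7}  ✓accept
after full input: {3,4,5,6,7}  (accept=7 in)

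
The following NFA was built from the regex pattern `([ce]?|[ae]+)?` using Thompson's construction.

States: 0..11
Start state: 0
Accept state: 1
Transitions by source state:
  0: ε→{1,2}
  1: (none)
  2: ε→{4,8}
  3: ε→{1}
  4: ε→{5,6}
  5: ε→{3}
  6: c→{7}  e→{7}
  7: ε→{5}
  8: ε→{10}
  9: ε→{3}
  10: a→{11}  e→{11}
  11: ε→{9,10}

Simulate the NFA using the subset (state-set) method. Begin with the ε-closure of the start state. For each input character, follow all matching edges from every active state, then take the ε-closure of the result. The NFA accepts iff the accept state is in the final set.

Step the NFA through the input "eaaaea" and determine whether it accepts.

S₀ = ε-closure({0}) = {0,1,2,3,4,5,6,8,10}
'e' @ 1: {1,3,5,7,9,10,11}  (accept∈set)
'a' @ 2: {1,3,9,10,11}  (accept∈set)
'a' @ 3: {1,3,9,10,11}  (accept∈set)
'a' @ 4: {1,3,9,10,11}  (accept∈set)
'e' @ 5: {1,3,9,10,11}  (accept∈set)
'a' @ 6: {1,3,9,10,11}  (accept∈set)
after full input: {1,3,9,10,11}  (accept=1 in)

Answer: ACCEPT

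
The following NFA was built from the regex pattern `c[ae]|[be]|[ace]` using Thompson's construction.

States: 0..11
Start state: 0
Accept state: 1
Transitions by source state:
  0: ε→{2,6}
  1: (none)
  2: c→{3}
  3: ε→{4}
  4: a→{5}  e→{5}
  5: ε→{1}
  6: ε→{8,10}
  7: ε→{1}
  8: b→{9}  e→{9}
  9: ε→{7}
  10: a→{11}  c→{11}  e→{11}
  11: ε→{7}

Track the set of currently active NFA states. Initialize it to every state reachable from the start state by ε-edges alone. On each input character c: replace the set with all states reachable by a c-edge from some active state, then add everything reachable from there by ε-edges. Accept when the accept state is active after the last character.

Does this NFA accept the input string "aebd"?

Answer: REJECT

Steps:
initial (ε-close {0}): {0,2,6,8,10}
'a' @ 1: {1,7,11}  ✓accept
'e' @ 2: {}  — dead — no transitions
rest 'bd' ignored (set empty)
end set {} — state 1 not in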